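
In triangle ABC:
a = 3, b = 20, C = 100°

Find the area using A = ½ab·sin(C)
A = ½·a·b·sin(C) = ½·3·20·sin(100°)
sin(100°) ≈ 0.984808
A ≈ ½·60·0.984808 = 30·0.984808 ≈ 29.5442

Area = 29.54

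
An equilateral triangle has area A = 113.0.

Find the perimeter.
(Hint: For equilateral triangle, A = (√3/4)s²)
A = (√3/4)s²  ⇒  s² = 4A/√3 = 4·113.0/√3 = 452/1.73205 ≈ 260.962
s ≈ √260.962 ≈ 16.1543
Perimeter = 3s ≈ 3·16.1543 ≈ 48.463

Perimeter = 48.46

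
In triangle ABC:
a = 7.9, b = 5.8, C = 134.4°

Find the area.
Two sides and the included angle (SAS): A = ½·a·b·sin(C) = ½·7.9·5.8·sin(134.4°)
sin(134.4°) ≈ 0.714473
A ≈ ½·45.82·0.714473 = 22.91·0.714473 ≈ 16.3686

Area = 16.37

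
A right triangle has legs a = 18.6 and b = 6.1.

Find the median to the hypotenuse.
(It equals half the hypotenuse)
Hypotenuse c = √(a² + b²) = √(345.96 + 37.21) = √383.17 ≈ 19.5747
Median to hypotenuse = c/2 ≈ 19.5747/2 ≈ 9.78736

Median = 9.787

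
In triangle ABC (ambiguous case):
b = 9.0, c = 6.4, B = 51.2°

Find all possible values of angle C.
b/sin(B) = c/sin(C)  ⇒  sin(C) = c·sin(B)/b = 6.4·sin(51.2°)/9.0
sin(51.2°) ≈ 0.779338
sin(C) ≈ 6.4·0.779338/9.0 ≈ 4.98776/9.0 ≈ 0.554196
Candidate 1: C₁ = arcsin(0.554196) ≈ 33.6553°  →  A = 180° − 51.2° − 33.6553° ≈ 95.1447° > 0, valid
Candidate 2: C₂ = 180° − C₁ ≈ 146.345°  →  A = 180° − 51.2° − 146.345° ≈ -17.5447° ≤ 0, not a valid triangle

C = 33.66° (one solution)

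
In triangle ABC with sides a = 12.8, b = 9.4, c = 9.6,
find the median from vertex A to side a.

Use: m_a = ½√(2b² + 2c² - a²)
m_a = ½√(2·9.4² + 2·9.6² − 12.8²) = ½√(2·88.36 + 2·92.16 − 163.84) = ½√(176.72 + 184.32 − 163.84) = ½√197.2
√197.2 ≈ 14.0428, so m_a ≈ 7.0214

m_a = 7.021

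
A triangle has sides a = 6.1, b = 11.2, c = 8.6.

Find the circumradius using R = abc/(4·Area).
First find the area with Heron's formula.
s = (6.1 + 11.2 + 8.6)/2 = 12.95
Area = √(s(s−a)(s−b)(s−c)) = √(12.95·6.85·1.75·4.35) ≈ √675.286 ≈ 25.9863
abc = 6.1·11.2·8.6 = 587.552
R = abc/(4·Area) ≈ 587.552/(4·25.9863) = 587.552/103.945 ≈ 5.65253

R = 5.653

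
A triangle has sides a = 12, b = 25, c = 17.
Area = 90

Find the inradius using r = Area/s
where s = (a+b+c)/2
s = (12 + 25 + 17)/2 = 54/2 = 27
r = Area/s = 90/27 ≈ 3.33333

r = 3.333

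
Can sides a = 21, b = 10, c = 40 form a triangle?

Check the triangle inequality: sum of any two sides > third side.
a + b vs c: 21 + 10 = 31 ≤ 40  ✗
a + c vs b: 21 + 40 = 61 > 10  ✓
b + c vs a: 10 + 40 = 50 > 21  ✓

No: 21 + 10 = 31 is not > 40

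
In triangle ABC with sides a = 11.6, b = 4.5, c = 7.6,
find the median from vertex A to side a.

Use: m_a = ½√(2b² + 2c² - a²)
m_a = ½√(2·4.5² + 2·7.6² − 11.6²) = ½√(2·20.25 + 2·57.76 − 134.56) = ½√(40.5 + 115.52 − 134.56) = ½√21.46
√21.46 ≈ 4.63249, so m_a ≈ 2.31625

m_a = 2.316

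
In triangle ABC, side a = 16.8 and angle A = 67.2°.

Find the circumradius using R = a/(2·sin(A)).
R = a/(2·sin(A)) = 16.8/(2·sin(67.2°))
sin(67.2°) ≈ 0.921863
R ≈ 16.8/(2·0.921863) = 16.8/1.84373 ≈ 9.11198

R = 9.112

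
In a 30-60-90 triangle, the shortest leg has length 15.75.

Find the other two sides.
In a 30-60-90 triangle the sides are in ratio 1 : √3 : 2 (short leg : long leg : hypotenuse).
Long leg = 15.75·√3 ≈ 15.75·1.73205 ≈ 27.2798
Hypotenuse = 2·15.75 = 31.5

Long leg = 15.75√3 = 27.28, Hypotenuse = 31.5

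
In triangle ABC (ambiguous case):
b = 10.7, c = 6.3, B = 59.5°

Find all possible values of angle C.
b/sin(B) = c/sin(C)  ⇒  sin(C) = c·sin(B)/b = 6.3·sin(59.5°)/10.7
sin(59.5°) ≈ 0.861629
sin(C) ≈ 6.3·0.861629/10.7 ≈ 5.42826/10.7 ≈ 0.507314
Candidate 1: C₁ = arcsin(0.507314) ≈ 30.4851°  →  A = 180° − 59.5° − 30.4851° ≈ 90.0149° > 0, valid
Candidate 2: C₂ = 180° − C₁ ≈ 149.515°  →  A = 180° − 59.5° − 149.515° ≈ -29.0149° ≤ 0, not a valid triangle

C = 30.49° (one solution)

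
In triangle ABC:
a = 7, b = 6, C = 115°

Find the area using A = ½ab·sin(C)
A = ½·a·b·sin(C) = ½·7·6·sin(115°)
sin(115°) ≈ 0.906308
A ≈ ½·42·0.906308 = 21·0.906308 ≈ 19.0325

Area = 19.03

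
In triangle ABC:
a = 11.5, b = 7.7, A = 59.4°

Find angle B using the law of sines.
a/sin(A) = b/sin(B)  ⇒  sin(B) = b·sin(A)/a = 7.7·sin(59.4°)/11.5
sin(59.4°) ≈ 0.860742
sin(B) ≈ 7.7·0.860742/11.5 ≈ 6.62771/11.5 ≈ 0.576323
B = arcsin(0.576323) ≈ 35.1923°
(Since b ≤ a we need B ≤ A, so the obtuse alternative 180° − 35.1923° ≈ 144.808° is rejected.)

B = 35.19°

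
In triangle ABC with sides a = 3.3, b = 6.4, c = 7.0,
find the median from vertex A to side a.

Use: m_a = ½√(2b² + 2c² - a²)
m_a = ½√(2·6.4² + 2·7.0² − 3.3²) = ½√(2·40.96 + 2·49 − 10.89) = ½√(81.92 + 98 − 10.89) = ½√169.03
√169.03 ≈ 13.0012, so m_a ≈ 6.50058

m_a = 6.501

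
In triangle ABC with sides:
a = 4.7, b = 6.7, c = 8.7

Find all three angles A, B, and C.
Law of cosines for each angle (a² = 22.09, b² = 44.89, c² = 75.69):
cos(A) = (b² + c² − a²)/(2bc) = (44.89 + 75.69 − 22.09)/(2·6.7·8.7) = 98.49/116.58 ≈ 0.844828  ⇒  A ≈ 32.3465°
cos(B) = (a² + c² − b²)/(2ac) = (22.09 + 75.69 − 44.89)/(2·4.7·8.7) = 52.89/81.78 ≈ 0.646735  ⇒  B ≈ 49.7041°
cos(C) = (a² + b² − c²)/(2ab) = (22.09 + 44.89 − 75.69)/(2·4.7·6.7) = -8.71/62.98 ≈ -0.138298  ⇒  C ≈ 97.9494°
Check: A + B + C ≈ 180°

A = 32.35°, B = 49.7°, C = 97.95°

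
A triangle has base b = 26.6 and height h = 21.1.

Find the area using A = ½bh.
A = ½·b·h = ½·26.6·21.1 = ½·561.26 = 280.63

Area = 280.63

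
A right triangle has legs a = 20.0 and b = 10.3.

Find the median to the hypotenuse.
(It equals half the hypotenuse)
Hypotenuse c = √(a² + b²) = √(400 + 106.09) = √506.09 ≈ 22.4964
Median to hypotenuse = c/2 ≈ 22.4964/2 ≈ 11.2482

Median = 11.25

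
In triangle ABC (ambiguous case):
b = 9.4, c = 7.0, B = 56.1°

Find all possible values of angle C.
b/sin(B) = c/sin(C)  ⇒  sin(C) = c·sin(B)/b = 7.0·sin(56.1°)/9.4
sin(56.1°) ≈ 0.830012
sin(C) ≈ 7.0·0.830012/9.4 ≈ 5.81009/9.4 ≈ 0.618094
Candidate 1: C₁ = arcsin(0.618094) ≈ 38.1771°  →  A = 180° − 56.1° − 38.1771° ≈ 85.7229° > 0, valid
Candidate 2: C₂ = 180° − C₁ ≈ 141.823°  →  A = 180° − 56.1° − 141.823° ≈ -17.9229° ≤ 0, not a valid triangle

C = 38.18° (one solution)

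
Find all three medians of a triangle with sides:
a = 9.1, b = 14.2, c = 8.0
Median formula: m_a = ½√(2b² + 2c² − a²) (and cyclically). a² = 82.81, b² = 201.64, c² = 64.
m_a = ½√(2·201.64 + 2·64 − 82.81) = ½√448.47 ≈ ½·21.1771 ≈ 10.5886
m_b = ½√(2·82.81 + 2·64 − 201.64) = ½√91.98 ≈ ½·9.59062 ≈ 4.79531
m_c = ½√(2·82.81 + 2·201.64 − 64) = ½√504.9 ≈ ½·22.47 ≈ 11.235

m_a = 10.59, m_b = 4.795, m_c = 11.23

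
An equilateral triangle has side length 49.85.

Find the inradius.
r = Area/s with s the semi-perimeter.
Area = (√3/4)·49.85² = (√3/4)·2485.0225 ≈ 0.433013·2485.0225 ≈ 1076.05
s = 3·49.85/2 = 74.775
r ≈ 1076.05/74.775 ≈ 14.3905
(Equivalently r = side/(2√3) = 49.85/3.4641 ≈ 14.3905.)

r = 14.39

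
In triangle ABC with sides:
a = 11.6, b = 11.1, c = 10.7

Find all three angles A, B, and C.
Law of cosines for each angle (a² = 134.56, b² = 123.21, c² = 114.49):
cos(A) = (b² + c² − a²)/(2bc) = (123.21 + 114.49 − 134.56)/(2·11.1·10.7) = 103.14/237.54 ≈ 0.434201  ⇒  A ≈ 64.2656°
cos(B) = (a² + c² − b²)/(2ac) = (134.56 + 114.49 − 123.21)/(2·11.6·10.7) = 125.84/248.24 ≈ 0.506929  ⇒  B ≈ 59.5405°
cos(C) = (a² + b² − c²)/(2ab) = (134.56 + 123.21 − 114.49)/(2·11.6·11.1) = 143.28/257.52 ≈ 0.556384  ⇒  C ≈ 56.1939°
Check: A + B + C ≈ 180°

A = 64.27°, B = 59.54°, C = 56.19°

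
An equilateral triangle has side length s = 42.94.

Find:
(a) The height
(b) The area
(a) The height splits the triangle into two 30-60-90 halves: h = s·√3/2 = 42.94·1.73205/2 ≈ 74.3743/2 ≈ 37.1871
(b) Area = (√3/4)·s² = (√3/4)·42.94² = (√3/4)·1843.8436 ≈ 0.433013·1843.8436 ≈ 798.408

Height = 37.19, Area = 798.4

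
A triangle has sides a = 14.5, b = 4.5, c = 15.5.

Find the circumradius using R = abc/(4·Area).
First find the area with Heron's formula.
s = (14.5 + 4.5 + 15.5)/2 = 17.25
Area = √(s(s−a)(s−b)(s−c)) = √(17.25·2.75·12.75·1.75) ≈ √1058.45 ≈ 32.5338
abc = 14.5·4.5·15.5 = 1011.375
R = abc/(4·Area) ≈ 1011.375/(4·32.5338) = 1011.375/130.135 ≈ 7.77172

R = 7.772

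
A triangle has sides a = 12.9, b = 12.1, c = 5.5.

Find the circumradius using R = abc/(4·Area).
First find the area with Heron's formula.
s = (12.9 + 12.1 + 5.5)/2 = 15.25
Area = √(s(s−a)(s−b)(s−c)) = √(15.25·2.35·3.15·9.75) ≈ √1100.66 ≈ 33.1762
abc = 12.9·12.1·5.5 = 858.495
R = abc/(4·Area) ≈ 858.495/(4·33.1762) = 858.495/132.705 ≈ 6.46921

R = 6.469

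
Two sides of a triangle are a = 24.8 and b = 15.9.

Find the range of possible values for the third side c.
Triangle inequality: |a − b| < c < a + b
|a − b| = |24.8 − 15.9| = 8.9
a + b = 24.8 + 15.9 = 40.7

8.9 < c < 40.7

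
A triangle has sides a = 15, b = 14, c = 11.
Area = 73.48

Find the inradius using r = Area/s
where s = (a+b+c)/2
s = (15 + 14 + 11)/2 = 40/2 = 20
r = Area/s = 73.48/20 ≈ 3.674

r = 3.674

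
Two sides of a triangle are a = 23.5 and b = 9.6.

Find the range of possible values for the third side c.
Triangle inequality: |a − b| < c < a + b
|a − b| = |23.5 − 9.6| = 13.9
a + b = 23.5 + 9.6 = 33.1

13.9 < c < 33.1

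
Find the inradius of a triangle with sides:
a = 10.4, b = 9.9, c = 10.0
r = Area/s where s is the semi-perimeter.
s = (10.4 + 9.9 + 10.0)/2 = 30.3/2 = 15.15
Area = √(s(s−a)(s−b)(s−c)) = √(15.15·4.75·5.25·5.15) ≈ √1945.69 ≈ 44.1099
r ≈ 44.1099/15.15 ≈ 2.91155

r = 2.912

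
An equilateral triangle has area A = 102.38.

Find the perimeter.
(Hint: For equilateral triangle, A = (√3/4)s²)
A = (√3/4)s²  ⇒  s² = 4A/√3 = 4·102.38/√3 = 409.52/1.73205 ≈ 236.436
s ≈ √236.436 ≈ 15.3765
Perimeter = 3s ≈ 3·15.3765 ≈ 46.1295

Perimeter = 46.13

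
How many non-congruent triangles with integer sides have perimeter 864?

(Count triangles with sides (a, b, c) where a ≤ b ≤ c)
Let a ≤ b ≤ c with a + b + c = 864. The only binding inequality is a + b > c, i.e. 864 − c > c, so c < 864/2; and c ≥ 864/3 since c is the largest side.
So 288 ≤ c ≤ 431. For each c, b runs from ⌈(864 − c)/2⌉ up to c (then a = 864 − b − c satisfies 1 ≤ a ≤ b automatically), giving c − ⌈(864 − c)/2⌉ + 1 choices.
Summing over c: 1 + 2 + 4 + 5 + … + 214 + 215  (144 terms, c = 288, …, 431) = 15552
Check (closed form: nearest integer to p²/48 for even p, (p+3)²/48 for odd p): 864²/48 = 746496/48 ≈ 15552.00 → 15552

15552 triangles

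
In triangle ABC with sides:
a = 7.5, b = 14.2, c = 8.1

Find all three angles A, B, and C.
Law of cosines for each angle (a² = 56.25, b² = 201.64, c² = 65.61):
cos(A) = (b² + c² − a²)/(2bc) = (201.64 + 65.61 − 56.25)/(2·14.2·8.1) = 211/230.04 ≈ 0.917232  ⇒  A ≈ 23.4753°
cos(B) = (a² + c² − b²)/(2ac) = (56.25 + 65.61 − 201.64)/(2·7.5·8.1) = -79.78/121.5 ≈ -0.656626  ⇒  B ≈ 131.043°
cos(C) = (a² + b² − c²)/(2ab) = (56.25 + 201.64 − 65.61)/(2·7.5·14.2) = 192.28/213 ≈ 0.902723  ⇒  C ≈ 25.4817°
Check: A + B + C ≈ 180°

A = 23.48°, B = 131°, C = 25.48°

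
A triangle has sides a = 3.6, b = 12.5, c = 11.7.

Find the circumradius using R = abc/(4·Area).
First find the area with Heron's formula.
s = (3.6 + 12.5 + 11.7)/2 = 13.9
Area = √(s(s−a)(s−b)(s−c)) = √(13.9·10.3·1.4·2.2) ≈ √440.964 ≈ 20.9991
abc = 3.6·12.5·11.7 = 526.5
R = abc/(4·Area) ≈ 526.5/(4·20.9991) = 526.5/83.9965 ≈ 6.26812

R = 6.268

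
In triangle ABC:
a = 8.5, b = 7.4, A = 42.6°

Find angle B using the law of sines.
a/sin(A) = b/sin(B)  ⇒  sin(B) = b·sin(A)/a = 7.4·sin(42.6°)/8.5
sin(42.6°) ≈ 0.676876
sin(B) ≈ 7.4·0.676876/8.5 ≈ 5.00888/8.5 ≈ 0.58928
B = arcsin(0.58928) ≈ 36.1059°
(Since b ≤ a we need B ≤ A, so the obtuse alternative 180° − 36.1059° ≈ 143.894° is rejected.)

B = 36.11°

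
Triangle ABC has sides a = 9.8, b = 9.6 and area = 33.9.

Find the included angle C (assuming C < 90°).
Area = ½·a·b·sin(C)  ⇒  sin(C) = 2·Area/(a·b) = 2·33.9/(9.8·9.6) = 67.8/94.08 ≈ 0.720663
C = arcsin(0.720663) ≈ 46.1093° (taking the acute solution since C < 90°)

C = 46.11°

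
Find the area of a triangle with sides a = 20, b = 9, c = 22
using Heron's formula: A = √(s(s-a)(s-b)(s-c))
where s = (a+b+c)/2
s = (20 + 9 + 22)/2 = 51/2 = 25.5
s − a = 5.5, s − b = 16.5, s − c = 3.5
s(s−a)(s−b)(s−c) = 25.5·5.5·16.5·3.5 = 8099.4375
Area = √8099.4375 ≈ 89.9969

s = 25.5, Area = 90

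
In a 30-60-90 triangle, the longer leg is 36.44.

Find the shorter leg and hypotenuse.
In a 30-60-90 triangle the sides are in ratio 1 : √3 : 2, so short leg = long leg/√3 and hypotenuse = 2·(short leg).
Short leg = 36.44/√3 ≈ 36.44/1.73205 ≈ 21.0386
Hypotenuse = 2·21.0386 ≈ 42.0773

Short leg = 21.04, Hypotenuse = 42.08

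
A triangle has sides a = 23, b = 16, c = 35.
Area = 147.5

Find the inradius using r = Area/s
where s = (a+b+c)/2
s = (23 + 16 + 35)/2 = 74/2 = 37
r = Area/s = 147.5/37 ≈ 3.98649

r = 3.986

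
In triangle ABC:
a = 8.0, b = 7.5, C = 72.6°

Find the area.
Two sides and the included angle (SAS): A = ½·a·b·sin(C) = ½·8.0·7.5·sin(72.6°)
sin(72.6°) ≈ 0.95424
A ≈ ½·60·0.95424 = 30·0.95424 ≈ 28.6272

Area = 28.63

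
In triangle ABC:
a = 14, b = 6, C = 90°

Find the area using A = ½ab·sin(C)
A = ½·a·b·sin(C) = ½·14·6·sin(90°)
sin(90°) ≈ 1
A ≈ ½·84·1 = 42·1 ≈ 42

Area = 42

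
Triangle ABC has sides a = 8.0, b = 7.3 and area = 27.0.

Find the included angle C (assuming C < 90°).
Area = ½·a·b·sin(C)  ⇒  sin(C) = 2·Area/(a·b) = 2·27.0/(8.0·7.3) = 54/58.4 ≈ 0.924658
C = arcsin(0.924658) ≈ 67.6168° (taking the acute solution since C < 90°)

C = 67.62°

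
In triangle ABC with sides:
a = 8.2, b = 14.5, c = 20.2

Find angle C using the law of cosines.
c² = a² + b² − 2ab·cos(C)  ⇒  cos(C) = (a² + b² − c²)/(2ab)
cos(C) = (8.2² + 14.5² − 20.2²)/(2·8.2·14.5) = (67.24 + 210.25 − 408.04)/237.8 = -130.55/237.8 ≈ -0.548991
C = arccos(-0.548991) ≈ 123.298°

C = 123.3°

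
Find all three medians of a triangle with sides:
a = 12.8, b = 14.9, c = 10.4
Median formula: m_a = ½√(2b² + 2c² − a²) (and cyclically). a² = 163.84, b² = 222.01, c² = 108.16.
m_a = ½√(2·222.01 + 2·108.16 − 163.84) = ½√496.5 ≈ ½·22.2823 ≈ 11.1411
m_b = ½√(2·163.84 + 2·108.16 − 222.01) = ½√321.99 ≈ ½·17.9441 ≈ 8.97204
m_c = ½√(2·163.84 + 2·222.01 − 108.16) = ½√663.54 ≈ ½·25.7593 ≈ 12.8796

m_a = 11.14, m_b = 8.972, m_c = 12.88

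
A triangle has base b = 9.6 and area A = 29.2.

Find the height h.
A = ½·b·h  ⇒  h = 2A/b = 2·29.2/9.6 = 58.4/9.6 ≈ 6.08333

h = 6.083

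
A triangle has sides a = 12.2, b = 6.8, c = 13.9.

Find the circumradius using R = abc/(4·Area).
First find the area with Heron's formula.
s = (12.2 + 6.8 + 13.9)/2 = 16.45
Area = √(s(s−a)(s−b)(s−c)) = √(16.45·4.25·9.65·2.55) ≈ √1720.37 ≈ 41.4774
abc = 12.2·6.8·13.9 = 1153.144
R = abc/(4·Area) ≈ 1153.144/(4·41.4774) = 1153.144/165.909 ≈ 6.95044

R = 6.95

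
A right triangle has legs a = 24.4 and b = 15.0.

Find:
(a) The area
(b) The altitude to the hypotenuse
(a) The legs are perpendicular, so Area = ½·a·b = ½·24.4·15.0 = ½·366 = 183
(b) Hypotenuse c = √(a² + b²) = √(595.36 + 225) = √820.36 ≈ 28.6419
    Area = ½·c·h_c  ⇒  h_c = 2·Area/c = 366/28.6419 ≈ 12.7785

Area = 183, h_c = 12.78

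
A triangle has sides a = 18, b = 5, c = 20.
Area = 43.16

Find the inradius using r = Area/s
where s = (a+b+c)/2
s = (18 + 5 + 20)/2 = 43/2 = 21.5
r = Area/s = 43.16/21.5 ≈ 2.00744

r = 2.007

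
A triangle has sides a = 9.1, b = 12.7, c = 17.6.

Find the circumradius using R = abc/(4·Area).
First find the area with Heron's formula.
s = (9.1 + 12.7 + 17.6)/2 = 19.7
Area = √(s(s−a)(s−b)(s−c)) = √(19.7·10.6·7·2.1) ≈ √3069.65 ≈ 55.4045
abc = 9.1·12.7·17.6 = 2034.032
R = abc/(4·Area) ≈ 2034.032/(4·55.4045) = 2034.032/221.618 ≈ 9.17811

R = 9.178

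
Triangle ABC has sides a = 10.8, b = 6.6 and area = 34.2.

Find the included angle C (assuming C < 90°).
Area = ½·a·b·sin(C)  ⇒  sin(C) = 2·Area/(a·b) = 2·34.2/(10.8·6.6) = 68.4/71.28 ≈ 0.959596
C = arcsin(0.959596) ≈ 73.6573° (taking the acute solution since C < 90°)

C = 73.66°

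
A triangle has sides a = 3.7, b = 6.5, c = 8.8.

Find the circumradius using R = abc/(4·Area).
First find the area with Heron's formula.
s = (3.7 + 6.5 + 8.8)/2 = 9.5
Area = √(s(s−a)(s−b)(s−c)) = √(9.5·5.8·3·0.7) ≈ √115.71 ≈ 10.7569
abc = 3.7·6.5·8.8 = 211.64
R = abc/(4·Area) ≈ 211.64/(4·10.7569) = 211.64/43.0274 ≈ 4.91872

R = 4.919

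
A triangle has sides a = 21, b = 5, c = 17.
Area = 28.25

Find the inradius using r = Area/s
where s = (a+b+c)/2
s = (21 + 5 + 17)/2 = 43/2 = 21.5
r = Area/s = 28.25/21.5 ≈ 1.31395

r = 1.314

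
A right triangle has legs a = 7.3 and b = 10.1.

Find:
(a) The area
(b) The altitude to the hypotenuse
(a) The legs are perpendicular, so Area = ½·a·b = ½·7.3·10.1 = ½·73.73 = 36.865
(b) Hypotenuse c = √(a² + b²) = √(53.29 + 102.01) = √155.3 ≈ 12.4619
    Area = ½·c·h_c  ⇒  h_c = 2·Area/c = 73.73/12.4619 ≈ 5.91641

Area = 36.865, h_c = 5.916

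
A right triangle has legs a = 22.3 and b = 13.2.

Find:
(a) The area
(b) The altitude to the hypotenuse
(a) The legs are perpendicular, so Area = ½·a·b = ½·22.3·13.2 = ½·294.36 = 147.18
(b) Hypotenuse c = √(a² + b²) = √(497.29 + 174.24) = √671.53 ≈ 25.9139
    Area = ½·c·h_c  ⇒  h_c = 2·Area/c = 294.36/25.9139 ≈ 11.3592

Area = 147.18, h_c = 11.36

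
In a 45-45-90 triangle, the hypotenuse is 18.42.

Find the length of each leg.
In a 45-45-90 triangle hypotenuse = leg·√2, so leg = hypotenuse/√2.
Leg = 18.42/√2 ≈ 18.42/1.41421 ≈ 13.0249

Each leg = 13.02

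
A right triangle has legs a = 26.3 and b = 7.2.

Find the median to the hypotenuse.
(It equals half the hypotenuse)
Hypotenuse c = √(a² + b²) = √(691.69 + 51.84) = √743.53 ≈ 27.2677
Median to hypotenuse = c/2 ≈ 27.2677/2 ≈ 13.6339

Median = 13.63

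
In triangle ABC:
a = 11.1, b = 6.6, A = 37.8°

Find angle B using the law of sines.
a/sin(A) = b/sin(B)  ⇒  sin(B) = b·sin(A)/a = 6.6·sin(37.8°)/11.1
sin(37.8°) ≈ 0.612907
sin(B) ≈ 6.6·0.612907/11.1 ≈ 4.04519/11.1 ≈ 0.364431
B = arcsin(0.364431) ≈ 21.3726°
(Since b ≤ a we need B ≤ A, so the obtuse alternative 180° − 21.3726° ≈ 158.627° is rejected.)

B = 21.37°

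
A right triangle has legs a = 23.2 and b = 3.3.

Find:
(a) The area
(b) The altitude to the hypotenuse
(a) The legs are perpendicular, so Area = ½·a·b = ½·23.2·3.3 = ½·76.56 = 38.28
(b) Hypotenuse c = √(a² + b²) = √(538.24 + 10.89) = √549.13 ≈ 23.4335
    Area = ½·c·h_c  ⇒  h_c = 2·Area/c = 76.56/23.4335 ≈ 3.26711

Area = 38.28, h_c = 3.267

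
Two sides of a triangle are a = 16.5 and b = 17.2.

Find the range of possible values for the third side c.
Triangle inequality: |a − b| < c < a + b
|a − b| = |16.5 − 17.2| = 0.7
a + b = 16.5 + 17.2 = 33.7

0.7 < c < 33.7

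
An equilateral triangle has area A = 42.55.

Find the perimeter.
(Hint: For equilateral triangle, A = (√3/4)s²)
A = (√3/4)s²  ⇒  s² = 4A/√3 = 4·42.55/√3 = 170.2/1.73205 ≈ 98.265
s ≈ √98.265 ≈ 9.91287
Perimeter = 3s ≈ 3·9.91287 ≈ 29.7386

Perimeter = 29.74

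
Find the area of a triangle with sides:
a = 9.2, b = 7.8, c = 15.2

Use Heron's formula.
s = (9.2 + 7.8 + 15.2)/2 = 32.2/2 = 16.1
s − a = 6.9, s − b = 8.3, s − c = 0.9
s(s−a)(s−b)(s−c) = 16.1·6.9·8.3·0.9 ≈ 829.842
Area = √829.842 ≈ 28.807

Area = 28.81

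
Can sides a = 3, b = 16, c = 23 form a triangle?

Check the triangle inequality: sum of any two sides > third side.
a + b vs c: 3 + 16 = 19 ≤ 23  ✗
a + c vs b: 3 + 23 = 26 > 16  ✓
b + c vs a: 16 + 23 = 39 > 3  ✓

No: 3 + 16 = 19 is not > 23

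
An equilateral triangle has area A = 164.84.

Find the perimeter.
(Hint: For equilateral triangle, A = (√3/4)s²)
A = (√3/4)s²  ⇒  s² = 4A/√3 = 4·164.84/√3 = 659.36/1.73205 ≈ 380.682
s ≈ √380.682 ≈ 19.5111
Perimeter = 3s ≈ 3·19.5111 ≈ 58.5332

Perimeter = 58.53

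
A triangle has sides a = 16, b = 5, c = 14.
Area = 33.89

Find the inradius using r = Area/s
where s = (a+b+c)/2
s = (16 + 5 + 14)/2 = 35/2 = 17.5
r = Area/s = 33.89/17.5 ≈ 1.93657

r = 1.937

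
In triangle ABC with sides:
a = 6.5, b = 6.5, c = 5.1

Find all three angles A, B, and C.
Law of cosines for each angle (a² = 42.25, b² = 42.25, c² = 26.01):
cos(A) = (b² + c² − a²)/(2bc) = (42.25 + 26.01 − 42.25)/(2·6.5·5.1) = 26.01/66.3 ≈ 0.392308  ⇒  A ≈ 66.9018°
cos(B) = (a² + c² − b²)/(2ac) = (42.25 + 26.01 − 42.25)/(2·6.5·5.1) = 26.01/66.3 ≈ 0.392308  ⇒  B ≈ 66.9018°
cos(C) = (a² + b² − c²)/(2ab) = (42.25 + 42.25 − 26.01)/(2·6.5·6.5) = 58.49/84.5 ≈ 0.692189  ⇒  C ≈ 46.1963°
Check: A + B + C ≈ 180°

A = 66.9°, B = 66.9°, C = 46.2°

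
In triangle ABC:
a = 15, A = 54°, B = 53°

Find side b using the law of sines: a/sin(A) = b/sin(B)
a/sin(A) = b/sin(B)  ⇒  b = a·sin(B)/sin(A) = 15·sin(53°)/sin(54°)
sin(53°) ≈ 0.798636, sin(54°) ≈ 0.809017
b ≈ 15·0.798636/0.809017 ≈ 11.9795/0.809017 ≈ 14.8075

b = 14.81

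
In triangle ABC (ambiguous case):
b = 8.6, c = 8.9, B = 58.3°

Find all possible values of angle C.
b/sin(B) = c/sin(C)  ⇒  sin(C) = c·sin(B)/b = 8.9·sin(58.3°)/8.6
sin(58.3°) ≈ 0.850811
sin(C) ≈ 8.9·0.850811/8.6 ≈ 7.57222/8.6 ≈ 0.880491
Candidate 1: C₁ = arcsin(0.880491) ≈ 61.7016°  →  A = 180° − 58.3° − 61.7016° ≈ 59.9984° > 0, valid
Candidate 2: C₂ = 180° − C₁ ≈ 118.298°  →  A = 180° − 58.3° − 118.298° ≈ 3.4016° > 0, valid

C = 61.7° or C = 118.3° (two solutions)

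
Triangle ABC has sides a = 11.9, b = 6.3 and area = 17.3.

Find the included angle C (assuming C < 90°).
Area = ½·a·b·sin(C)  ⇒  sin(C) = 2·Area/(a·b) = 2·17.3/(11.9·6.3) = 34.6/74.97 ≈ 0.461518
C = arcsin(0.461518) ≈ 27.4851° (taking the acute solution since C < 90°)

C = 27.49°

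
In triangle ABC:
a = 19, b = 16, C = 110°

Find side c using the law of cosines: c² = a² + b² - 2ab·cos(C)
c² = 19² + 16² − 2·19·16·cos(110°)
cos(110°) ≈ -0.34202
c² ≈ 361 + 256 − 608·(-0.34202) ≈ 617 + 207.948 ≈ 824.948
c ≈ √824.948 ≈ 28.7219

c = 28.72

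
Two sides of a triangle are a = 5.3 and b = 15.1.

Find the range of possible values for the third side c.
Triangle inequality: |a − b| < c < a + b
|a − b| = |5.3 − 15.1| = 9.8
a + b = 5.3 + 15.1 = 20.4

9.8 < c < 20.4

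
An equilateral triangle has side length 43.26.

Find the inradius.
r = Area/s with s the semi-perimeter.
Area = (√3/4)·43.26² = (√3/4)·1871.4276 ≈ 0.433013·1871.4276 ≈ 810.352
s = 3·43.26/2 = 64.89
r ≈ 810.352/64.89 ≈ 12.4881
(Equivalently r = side/(2√3) = 43.26/3.4641 ≈ 12.4881.)

r = 12.49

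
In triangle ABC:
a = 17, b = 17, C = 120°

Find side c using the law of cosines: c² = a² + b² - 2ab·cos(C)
c² = 17² + 17² − 2·17·17·cos(120°)
cos(120°) ≈ -0.5
c² ≈ 289 + 289 − 578·(-0.5) ≈ 578 + 289 ≈ 867
c ≈ √867 ≈ 29.4449

c = 29.44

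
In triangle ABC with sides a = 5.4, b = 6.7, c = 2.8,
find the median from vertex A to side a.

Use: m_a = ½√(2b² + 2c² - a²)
m_a = ½√(2·6.7² + 2·2.8² − 5.4²) = ½√(2·44.89 + 2·7.84 − 29.16) = ½√(89.78 + 15.68 − 29.16) = ½√76.3
√76.3 ≈ 8.73499, so m_a ≈ 4.36749

m_a = 4.367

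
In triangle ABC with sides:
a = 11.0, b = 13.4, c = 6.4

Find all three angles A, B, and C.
Law of cosines for each angle (a² = 121, b² = 179.56, c² = 40.96):
cos(A) = (b² + c² − a²)/(2bc) = (179.56 + 40.96 − 121)/(2·13.4·6.4) = 99.52/171.52 ≈ 0.580224  ⇒  A ≈ 54.5337°
cos(B) = (a² + c² − b²)/(2ac) = (121 + 40.96 − 179.56)/(2·11.0·6.4) = -17.6/140.8 ≈ -0.125  ⇒  B ≈ 97.1808°
cos(C) = (a² + b² − c²)/(2ab) = (121 + 179.56 − 40.96)/(2·11.0·13.4) = 259.6/294.8 ≈ 0.880597  ⇒  C ≈ 28.2855°
Check: A + B + C ≈ 180°

A = 54.53°, B = 97.18°, C = 28.29°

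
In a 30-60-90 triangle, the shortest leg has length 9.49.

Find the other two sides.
In a 30-60-90 triangle the sides are in ratio 1 : √3 : 2 (short leg : long leg : hypotenuse).
Long leg = 9.49·√3 ≈ 9.49·1.73205 ≈ 16.4372
Hypotenuse = 2·9.49 = 18.98

Long leg = 9.49√3 = 16.44, Hypotenuse = 18.98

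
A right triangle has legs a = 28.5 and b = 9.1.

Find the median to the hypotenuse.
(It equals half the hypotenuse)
Hypotenuse c = √(a² + b²) = √(812.25 + 82.81) = √895.06 ≈ 29.9176
Median to hypotenuse = c/2 ≈ 29.9176/2 ≈ 14.9588

Median = 14.96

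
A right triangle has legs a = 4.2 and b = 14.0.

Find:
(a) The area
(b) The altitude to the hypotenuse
(a) The legs are perpendicular, so Area = ½·a·b = ½·4.2·14.0 = ½·58.8 = 29.4
(b) Hypotenuse c = √(a² + b²) = √(17.64 + 196) = √213.64 ≈ 14.6164
    Area = ½·c·h_c  ⇒  h_c = 2·Area/c = 58.8/14.6164 ≈ 4.02287

Area = 29.4, h_c = 4.023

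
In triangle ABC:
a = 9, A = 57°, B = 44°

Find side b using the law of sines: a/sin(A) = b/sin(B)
a/sin(A) = b/sin(B)  ⇒  b = a·sin(B)/sin(A) = 9·sin(44°)/sin(57°)
sin(44°) ≈ 0.694658, sin(57°) ≈ 0.838671
b ≈ 9·0.694658/0.838671 ≈ 6.25193/0.838671 ≈ 7.45457

b = 7.455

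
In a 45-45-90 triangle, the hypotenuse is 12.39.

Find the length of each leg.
In a 45-45-90 triangle hypotenuse = leg·√2, so leg = hypotenuse/√2.
Leg = 12.39/√2 ≈ 12.39/1.41421 ≈ 8.76105

Each leg = 8.761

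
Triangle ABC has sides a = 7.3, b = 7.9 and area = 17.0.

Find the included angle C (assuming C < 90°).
Area = ½·a·b·sin(C)  ⇒  sin(C) = 2·Area/(a·b) = 2·17.0/(7.3·7.9) = 34/57.67 ≈ 0.589561
C = arcsin(0.589561) ≈ 36.1259° (taking the acute solution since C < 90°)

C = 36.13°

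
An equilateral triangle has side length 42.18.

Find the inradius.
r = Area/s with s the semi-perimeter.
Area = (√3/4)·42.18² = (√3/4)·1779.1524 ≈ 0.433013·1779.1524 ≈ 770.396
s = 3·42.18/2 = 63.27
r ≈ 770.396/63.27 ≈ 12.1763
(Equivalently r = side/(2√3) = 42.18/3.4641 ≈ 12.1763.)

r = 12.18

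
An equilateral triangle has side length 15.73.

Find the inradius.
r = Area/s with s the semi-perimeter.
Area = (√3/4)·15.73² = (√3/4)·247.4329 ≈ 0.433013·247.4329 ≈ 107.142
s = 3·15.73/2 = 23.595
r ≈ 107.142/23.595 ≈ 4.54086
(Equivalently r = side/(2√3) = 15.73/3.4641 ≈ 4.54086.)

r = 4.541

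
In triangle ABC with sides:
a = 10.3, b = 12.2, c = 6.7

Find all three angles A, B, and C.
Law of cosines for each angle (a² = 106.09, b² = 148.84, c² = 44.89):
cos(A) = (b² + c² − a²)/(2bc) = (148.84 + 44.89 − 106.09)/(2·12.2·6.7) = 87.64/163.48 ≈ 0.53609  ⇒  A ≈ 57.5821°
cos(B) = (a² + c² − b²)/(2ac) = (106.09 + 44.89 − 148.84)/(2·10.3·6.7) = 2.14/138.02 ≈ 0.015505  ⇒  B ≈ 89.1116°
cos(C) = (a² + b² − c²)/(2ab) = (106.09 + 148.84 − 44.89)/(2·10.3·12.2) = 210.04/251.32 ≈ 0.835747  ⇒  C ≈ 33.3063°
Check: A + B + C ≈ 180°

A = 57.58°, B = 89.11°, C = 33.31°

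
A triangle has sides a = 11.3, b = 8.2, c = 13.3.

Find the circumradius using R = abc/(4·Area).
First find the area with Heron's formula.
s = (11.3 + 8.2 + 13.3)/2 = 16.4
Area = √(s(s−a)(s−b)(s−c)) = √(16.4·5.1·8.2·3.1) ≈ √2126.13 ≈ 46.11
abc = 11.3·8.2·13.3 = 1232.378
R = abc/(4·Area) ≈ 1232.378/(4·46.11) = 1232.378/184.44 ≈ 6.68173

R = 6.682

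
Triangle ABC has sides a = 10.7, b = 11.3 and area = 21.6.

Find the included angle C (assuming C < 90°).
Area = ½·a·b·sin(C)  ⇒  sin(C) = 2·Area/(a·b) = 2·21.6/(10.7·11.3) = 43.2/120.91 ≈ 0.357291
C = arcsin(0.357291) ≈ 20.9339° (taking the acute solution since C < 90°)

C = 20.93°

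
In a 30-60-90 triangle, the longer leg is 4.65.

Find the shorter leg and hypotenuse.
In a 30-60-90 triangle the sides are in ratio 1 : √3 : 2, so short leg = long leg/√3 and hypotenuse = 2·(short leg).
Short leg = 4.65/√3 ≈ 4.65/1.73205 ≈ 2.68468
Hypotenuse = 2·2.68468 ≈ 5.36936

Short leg = 2.685, Hypotenuse = 5.369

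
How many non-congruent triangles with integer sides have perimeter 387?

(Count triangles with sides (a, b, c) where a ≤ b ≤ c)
Let a ≤ b ≤ c with a + b + c = 387. The only binding inequality is a + b > c, i.e. 387 − c > c, so c < 387/2; and c ≥ 387/3 since c is the largest side.
So 129 ≤ c ≤ 193. For each c, b runs from ⌈(387 − c)/2⌉ up to c (then a = 387 − b − c satisfies 1 ≤ a ≤ b automatically), giving c − ⌈(387 − c)/2⌉ + 1 choices.
Summing over c: 1 + 2 + 4 + 5 + … + 95 + 97  (65 terms, c = 129, …, 193) = 3169
Check (closed form: nearest integer to p²/48 for even p, (p+3)²/48 for odd p): (387+3)²/48 = 390²/48 = 152100/48 ≈ 3168.75 → 3169

3169 triangles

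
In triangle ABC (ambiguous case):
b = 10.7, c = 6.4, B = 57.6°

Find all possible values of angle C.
b/sin(B) = c/sin(C)  ⇒  sin(C) = c·sin(B)/b = 6.4·sin(57.6°)/10.7
sin(57.6°) ≈ 0.844328
sin(C) ≈ 6.4·0.844328/10.7 ≈ 5.4037/10.7 ≈ 0.505019
Candidate 1: C₁ = arcsin(0.505019) ≈ 30.3326°  →  A = 180° − 57.6° − 30.3326° ≈ 92.0674° > 0, valid
Candidate 2: C₂ = 180° − C₁ ≈ 149.667°  →  A = 180° − 57.6° − 149.667° ≈ -27.2674° ≤ 0, not a valid triangle

C = 30.33° (one solution)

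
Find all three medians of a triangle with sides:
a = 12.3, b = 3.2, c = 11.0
Median formula: m_a = ½√(2b² + 2c² − a²) (and cyclically). a² = 151.29, b² = 10.24, c² = 121.
m_a = ½√(2·10.24 + 2·121 − 151.29) = ½√111.19 ≈ ½·10.5447 ≈ 5.27233
m_b = ½√(2·151.29 + 2·121 − 10.24) = ½√534.34 ≈ ½·23.1158 ≈ 11.5579
m_c = ½√(2·151.29 + 2·10.24 − 121) = ½√202.06 ≈ ½·14.2148 ≈ 7.10739

m_a = 5.272, m_b = 11.56, m_c = 7.107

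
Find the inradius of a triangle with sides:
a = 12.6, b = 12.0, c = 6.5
r = Area/s where s is the semi-perimeter.
s = (12.6 + 12.0 + 6.5)/2 = 31.1/2 = 15.55
Area = √(s(s−a)(s−b)(s−c)) = √(15.55·2.95·3.55·9.05) ≈ √1473.77 ≈ 38.3897
r ≈ 38.3897/15.55 ≈ 2.46879

r = 2.469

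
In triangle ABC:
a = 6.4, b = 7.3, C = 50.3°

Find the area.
Two sides and the included angle (SAS): A = ½·a·b·sin(C) = ½·6.4·7.3·sin(50.3°)
sin(50.3°) ≈ 0.7694
A ≈ ½·46.72·0.7694 = 23.36·0.7694 ≈ 17.9732

Area = 17.97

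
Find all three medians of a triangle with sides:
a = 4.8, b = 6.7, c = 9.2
Median formula: m_a = ½√(2b² + 2c² − a²) (and cyclically). a² = 23.04, b² = 44.89, c² = 84.64.
m_a = ½√(2·44.89 + 2·84.64 − 23.04) = ½√236.02 ≈ ½·15.3629 ≈ 7.68147
m_b = ½√(2·23.04 + 2·84.64 − 44.89) = ½√170.47 ≈ ½·13.0564 ≈ 6.52821
m_c = ½√(2·23.04 + 2·44.89 − 84.64) = ½√51.22 ≈ ½·7.15681 ≈ 3.57841

m_a = 7.681, m_b = 6.528, m_c = 3.578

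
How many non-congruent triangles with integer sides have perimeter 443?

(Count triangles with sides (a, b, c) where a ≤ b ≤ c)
Let a ≤ b ≤ c with a + b + c = 443. The only binding inequality is a + b > c, i.e. 443 − c > c, so c < 443/2; and c ≥ 443/3 since c is the largest side.
So 148 ≤ c ≤ 221. For each c, b runs from ⌈(443 − c)/2⌉ up to c (then a = 443 − b − c satisfies 1 ≤ a ≤ b automatically), giving c − ⌈(443 − c)/2⌉ + 1 choices.
Summing over c: 1 + 3 + 4 + 6 + … + 109 + 111  (74 terms, c = 148, …, 221) = 4144
Check (closed form: nearest integer to p²/48 for even p, (p+3)²/48 for odd p): (443+3)²/48 = 446²/48 = 198916/48 ≈ 4144.08 → 4144

4144 triangles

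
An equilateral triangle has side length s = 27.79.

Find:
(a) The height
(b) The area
(a) The height splits the triangle into two 30-60-90 halves: h = s·√3/2 = 27.79·1.73205/2 ≈ 48.1337/2 ≈ 24.0668
(b) Area = (√3/4)·s² = (√3/4)·27.79² = (√3/4)·772.2841 ≈ 0.433013·772.2841 ≈ 334.409

Height = 24.07, Area = 334.4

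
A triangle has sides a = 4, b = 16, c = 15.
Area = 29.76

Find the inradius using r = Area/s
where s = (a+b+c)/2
s = (4 + 16 + 15)/2 = 35/2 = 17.5
r = Area/s = 29.76/17.5 ≈ 1.70057

r = 1.701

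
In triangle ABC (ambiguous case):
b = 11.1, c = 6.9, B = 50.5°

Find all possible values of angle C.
b/sin(B) = c/sin(C)  ⇒  sin(C) = c·sin(B)/b = 6.9·sin(50.5°)/11.1
sin(50.5°) ≈ 0.771625
sin(C) ≈ 6.9·0.771625/11.1 ≈ 5.32421/11.1 ≈ 0.479659
Candidate 1: C₁ = arcsin(0.479659) ≈ 28.6631°  →  A = 180° − 50.5° − 28.6631° ≈ 100.837° > 0, valid
Candidate 2: C₂ = 180° − C₁ ≈ 151.337°  →  A = 180° − 50.5° − 151.337° ≈ -21.8369° ≤ 0, not a valid triangle

C = 28.66° (one solution)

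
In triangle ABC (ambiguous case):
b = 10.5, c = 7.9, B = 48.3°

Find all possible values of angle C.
b/sin(B) = c/sin(C)  ⇒  sin(C) = c·sin(B)/b = 7.9·sin(48.3°)/10.5
sin(48.3°) ≈ 0.746638
sin(C) ≈ 7.9·0.746638/10.5 ≈ 5.89844/10.5 ≈ 0.561756
Candidate 1: C₁ = arcsin(0.561756) ≈ 34.1773°  →  A = 180° − 48.3° − 34.1773° ≈ 97.5227° > 0, valid
Candidate 2: C₂ = 180° − C₁ ≈ 145.823°  →  A = 180° − 48.3° − 145.823° ≈ -14.1227° ≤ 0, not a valid triangle

C = 34.18° (one solution)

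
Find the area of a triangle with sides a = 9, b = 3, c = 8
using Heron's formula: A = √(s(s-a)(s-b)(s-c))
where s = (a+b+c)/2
s = (9 + 3 + 8)/2 = 20/2 = 10
s − a = 1, s − b = 7, s − c = 2
s(s−a)(s−b)(s−c) = 10·1·7·2 = 140
Area = √140 ≈ 11.8322

s = 10.0, Area = 11.83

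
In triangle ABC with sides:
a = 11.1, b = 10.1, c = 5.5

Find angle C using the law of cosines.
c² = a² + b² − 2ab·cos(C)  ⇒  cos(C) = (a² + b² − c²)/(2ab)
cos(C) = (11.1² + 10.1² − 5.5²)/(2·11.1·10.1) = (123.21 + 102.01 − 30.25)/224.22 = 194.97/224.22 ≈ 0.869548
C = arccos(0.869548) ≈ 29.5939°

C = 29.59°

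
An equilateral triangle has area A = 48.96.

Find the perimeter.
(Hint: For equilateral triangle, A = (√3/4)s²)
A = (√3/4)s²  ⇒  s² = 4A/√3 = 4·48.96/√3 = 195.84/1.73205 ≈ 113.068
s ≈ √113.068 ≈ 10.6334
Perimeter = 3s ≈ 3·10.6334 ≈ 31.9001

Perimeter = 31.9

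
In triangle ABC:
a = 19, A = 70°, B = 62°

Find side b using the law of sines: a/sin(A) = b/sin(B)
a/sin(A) = b/sin(B)  ⇒  b = a·sin(B)/sin(A) = 19·sin(62°)/sin(70°)
sin(62°) ≈ 0.882948, sin(70°) ≈ 0.939693
b ≈ 19·0.882948/0.939693 ≈ 16.776/0.939693 ≈ 17.8527

b = 17.85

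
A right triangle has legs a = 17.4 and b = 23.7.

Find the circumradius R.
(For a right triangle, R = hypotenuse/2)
Hypotenuse c = √(a² + b²) = √(302.76 + 561.69) = √864.45 ≈ 29.4015
R = c/2 ≈ 29.4015/2 ≈ 14.7008

R = 14.7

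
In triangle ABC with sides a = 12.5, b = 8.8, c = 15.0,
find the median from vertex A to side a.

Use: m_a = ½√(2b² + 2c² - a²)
m_a = ½√(2·8.8² + 2·15.0² − 12.5²) = ½√(2·77.44 + 2·225 − 156.25) = ½√(154.88 + 450 − 156.25) = ½√448.63
√448.63 ≈ 21.1809, so m_a ≈ 10.5904

m_a = 10.59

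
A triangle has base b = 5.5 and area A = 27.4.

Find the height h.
A = ½·b·h  ⇒  h = 2A/b = 2·27.4/5.5 = 54.8/5.5 ≈ 9.96364

h = 9.964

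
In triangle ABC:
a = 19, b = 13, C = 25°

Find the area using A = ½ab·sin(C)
A = ½·a·b·sin(C) = ½·19·13·sin(25°)
sin(25°) ≈ 0.422618
A ≈ ½·247·0.422618 = 123.5·0.422618 ≈ 52.1934

Area = 52.19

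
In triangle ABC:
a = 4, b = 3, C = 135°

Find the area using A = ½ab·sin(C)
A = ½·a·b·sin(C) = ½·4·3·sin(135°)
sin(135°) ≈ 0.707107
A ≈ ½·12·0.707107 = 6·0.707107 ≈ 4.24264

Area = 4.243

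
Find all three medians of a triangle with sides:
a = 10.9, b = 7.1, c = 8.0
Median formula: m_a = ½√(2b² + 2c² − a²) (and cyclically). a² = 118.81, b² = 50.41, c² = 64.
m_a = ½√(2·50.41 + 2·64 − 118.81) = ½√110.01 ≈ ½·10.4886 ≈ 5.24428
m_b = ½√(2·118.81 + 2·64 − 50.41) = ½√315.21 ≈ ½·17.7542 ≈ 8.87708
m_c = ½√(2·118.81 + 2·50.41 − 64) = ½√274.44 ≈ ½·16.5662 ≈ 8.28312

m_a = 5.244, m_b = 8.877, m_c = 8.283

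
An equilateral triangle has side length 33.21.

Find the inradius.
r = Area/s with s the semi-perimeter.
Area = (√3/4)·33.21² = (√3/4)·1102.9041 ≈ 0.433013·1102.9041 ≈ 477.571
s = 3·33.21/2 = 49.815
r ≈ 477.571/49.815 ≈ 9.5869
(Equivalently r = side/(2√3) = 33.21/3.4641 ≈ 9.5869.)

r = 9.587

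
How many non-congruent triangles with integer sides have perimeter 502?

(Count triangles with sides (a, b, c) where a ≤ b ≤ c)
Let a ≤ b ≤ c with a + b + c = 502. The only binding inequality is a + b > c, i.e. 502 − c > c, so c < 502/2; and c ≥ 502/3 since c is the largest side.
So 168 ≤ c ≤ 250. For each c, b runs from ⌈(502 − c)/2⌉ up to c (then a = 502 − b − c satisfies 1 ≤ a ≤ b automatically), giving c − ⌈(502 − c)/2⌉ + 1 choices.
Summing over c: 2 + 3 + 5 + 6 + … + 123 + 125  (83 terms, c = 168, …, 250) = 5250
Check (closed form: nearest integer to p²/48 for even p, (p+3)²/48 for odd p): 502²/48 = 252004/48 ≈ 5250.08 → 5250

5250 triangles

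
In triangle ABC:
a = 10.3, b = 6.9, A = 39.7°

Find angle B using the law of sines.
a/sin(A) = b/sin(B)  ⇒  sin(B) = b·sin(A)/a = 6.9·sin(39.7°)/10.3
sin(39.7°) ≈ 0.638768
sin(B) ≈ 6.9·0.638768/10.3 ≈ 4.4075/10.3 ≈ 0.427912
B = arcsin(0.427912) ≈ 25.3351°
(Since b ≤ a we need B ≤ A, so the obtuse alternative 180° − 25.3351° ≈ 154.665° is rejected.)

B = 25.34°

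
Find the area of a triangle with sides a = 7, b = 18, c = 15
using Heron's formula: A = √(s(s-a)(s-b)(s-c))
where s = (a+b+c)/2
s = (7 + 18 + 15)/2 = 40/2 = 20
s − a = 13, s − b = 2, s − c = 5
s(s−a)(s−b)(s−c) = 20·13·2·5 = 2600
Area = √2600 ≈ 50.9902

s = 20.0, Area = 50.99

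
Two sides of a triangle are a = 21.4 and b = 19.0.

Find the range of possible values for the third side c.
Triangle inequality: |a − b| < c < a + b
|a − b| = |21.4 − 19.0| = 2.4
a + b = 21.4 + 19.0 = 40.4

2.4 < c < 40.4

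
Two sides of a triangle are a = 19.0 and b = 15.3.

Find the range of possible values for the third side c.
Triangle inequality: |a − b| < c < a + b
|a − b| = |19.0 − 15.3| = 3.7
a + b = 19.0 + 15.3 = 34.3

3.7 < c < 34.3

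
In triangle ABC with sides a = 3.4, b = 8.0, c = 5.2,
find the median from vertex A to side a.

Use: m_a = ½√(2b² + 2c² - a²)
m_a = ½√(2·8.0² + 2·5.2² − 3.4²) = ½√(2·64 + 2·27.04 − 11.56) = ½√(128 + 54.08 − 11.56) = ½√170.52
√170.52 ≈ 13.0583, so m_a ≈ 6.52917

m_a = 6.529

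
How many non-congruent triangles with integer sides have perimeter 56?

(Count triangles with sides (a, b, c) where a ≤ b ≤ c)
Let a ≤ b ≤ c with a + b + c = 56. The only binding inequality is a + b > c, i.e. 56 − c > c, so c < 56/2; and c ≥ 56/3 since c is the largest side.
So 19 ≤ c ≤ 27. For each c, b runs from ⌈(56 − c)/2⌉ up to c (then a = 56 − b − c satisfies 1 ≤ a ≤ b automatically), giving c − ⌈(56 − c)/2⌉ + 1 choices.
Summing over c: 1 + 3 + 4 + 6 + 7 + 9 + 10 + 12 + 13 = 65
Check (closed form: nearest integer to p²/48 for even p, (p+3)²/48 for odd p): 56²/48 = 3136/48 ≈ 65.33 → 65

65 triangles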